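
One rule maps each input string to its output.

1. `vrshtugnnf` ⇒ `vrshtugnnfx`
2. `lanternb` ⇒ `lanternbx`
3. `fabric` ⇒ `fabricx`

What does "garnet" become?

In each case the input is transformed by: append "x".
For "garnet" the result is "garnetx".

garnetx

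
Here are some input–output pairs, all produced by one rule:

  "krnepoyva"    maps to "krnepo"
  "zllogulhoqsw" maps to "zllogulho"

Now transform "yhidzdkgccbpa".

The pattern: delete the last 3 characters.
"yhidzdkgccbpa" → "yhidzdkgcc".

yhidzdkgcc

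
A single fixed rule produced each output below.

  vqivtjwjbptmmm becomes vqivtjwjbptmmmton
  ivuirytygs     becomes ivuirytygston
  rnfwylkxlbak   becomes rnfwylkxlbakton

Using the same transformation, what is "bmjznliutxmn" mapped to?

Each output is the input with this applied: append "ton".
Doing the same to "bmjznliutxmn": "bmjznliutxmnton".

bmjznliutxmnton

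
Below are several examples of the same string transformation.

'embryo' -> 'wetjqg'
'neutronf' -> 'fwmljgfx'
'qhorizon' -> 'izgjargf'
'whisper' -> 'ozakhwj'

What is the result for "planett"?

In each case the input is transformed by: shift every letter 8 places backward in the alphabet (wrapping around).
"planett" → "hdsfwll".

hdsfwll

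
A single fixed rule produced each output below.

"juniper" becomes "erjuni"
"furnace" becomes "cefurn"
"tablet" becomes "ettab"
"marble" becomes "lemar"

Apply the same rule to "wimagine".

The pattern: move the last 2 characters to the front (rotate right by 2), then delete the last character.
Doing the same to "wimagine": "newimag".
(Check on "marble": → "lemarb" → "lemar" ✓)

newimag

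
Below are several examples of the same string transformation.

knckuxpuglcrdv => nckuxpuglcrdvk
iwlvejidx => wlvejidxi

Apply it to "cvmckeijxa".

vmckeijxac

Each output is the input with this applied: move the first character to the end.
Doing the same to "cvmckeijxa": "vmckeijxac".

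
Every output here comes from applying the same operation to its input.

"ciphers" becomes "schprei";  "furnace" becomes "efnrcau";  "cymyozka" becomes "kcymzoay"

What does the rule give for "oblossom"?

ooolssmb

Rule — swap each adjacent pair of characters (1↔2, 3↔4, ...), then swap the first and last characters.
Applying both steps to "oblossom": "boolssmo", then "ooolssmb".
(Check on "cymyozka": → "ycymzoak" → "kcymzoay" ✓)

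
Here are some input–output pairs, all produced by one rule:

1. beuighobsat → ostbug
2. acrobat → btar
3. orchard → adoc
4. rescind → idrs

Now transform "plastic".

Rule — keep every other character starting from the first (positions 1st, 3rd, 5th, ...), then swap the front and back halves of the string.
"plastic" → "tcpa".

tcpa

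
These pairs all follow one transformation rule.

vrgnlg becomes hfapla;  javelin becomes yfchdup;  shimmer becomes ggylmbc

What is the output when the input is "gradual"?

What's happening: shift every letter 6 places backward in the alphabet (wrapping around), then move the first 3 characters to the end (rotate left by 3).
Applying that to "gradual" gives "xoufalu".

xoufalu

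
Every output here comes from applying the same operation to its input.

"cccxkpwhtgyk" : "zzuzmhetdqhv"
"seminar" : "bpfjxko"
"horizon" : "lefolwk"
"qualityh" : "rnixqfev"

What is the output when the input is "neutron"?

Each output is the input with this applied: swap each adjacent pair of characters (1↔2, 3↔4, ...), then shift every letter 3 places backward in the alphabet (wrapping around).
Applying both steps to "neutron": "entuorn", then "bkqrlok".

bkqrlok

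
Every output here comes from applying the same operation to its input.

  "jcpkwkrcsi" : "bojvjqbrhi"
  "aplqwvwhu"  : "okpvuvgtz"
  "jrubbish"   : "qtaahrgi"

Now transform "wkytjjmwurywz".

The rule is to move the first character to the end, then shift every letter 1 place backward in the alphabet (wrapping around).
Working it through for "wkytjjmwurywz": intermediate "kytjjmwurywzw", final "jxsiilvtqxvyv".
(Check on "aplqwvwhu": → "plqwvwhua" → "okpvuvgtz" ✓)

jxsiilvtqxvyv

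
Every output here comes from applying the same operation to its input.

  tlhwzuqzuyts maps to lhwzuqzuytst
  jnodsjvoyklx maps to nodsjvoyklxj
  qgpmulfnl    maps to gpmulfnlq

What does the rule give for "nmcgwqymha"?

The transformation: move the first character to the end.
For "nmcgwqymha" the result is "mcgwqymhan".

mcgwqymhan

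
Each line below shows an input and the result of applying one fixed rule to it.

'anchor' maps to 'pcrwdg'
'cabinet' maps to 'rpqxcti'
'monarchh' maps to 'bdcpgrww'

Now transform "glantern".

vapcitgc

Looking at the pairs, the operation is to shift every letter 11 places backward in the alphabet (wrapping around).
So "glantern" becomes "vapcitgc".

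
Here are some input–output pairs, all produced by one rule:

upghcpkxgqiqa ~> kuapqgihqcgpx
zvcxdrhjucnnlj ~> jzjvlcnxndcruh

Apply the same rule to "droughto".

gdortohu

What's happening: take characters alternately from the front and the back (1st, last, 2nd, 2nd-last, ...), then move the last character to the front.
On "droughto": the first step gives "dortohug", and the second then gives "gdortohu".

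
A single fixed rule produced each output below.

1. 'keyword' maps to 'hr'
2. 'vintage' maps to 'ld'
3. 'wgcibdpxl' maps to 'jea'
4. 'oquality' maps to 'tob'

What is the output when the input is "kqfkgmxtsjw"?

tjwz

In each case the input is transformed by: keep one character in every 3, starting at position 2 (positions 2nd, 5th, 8th, ...), then shift every letter 3 places forward in the alphabet (wrapping around).
For "kqfkgmxtsjw", step one produces "qgtw"; step two turns that into "tjwz".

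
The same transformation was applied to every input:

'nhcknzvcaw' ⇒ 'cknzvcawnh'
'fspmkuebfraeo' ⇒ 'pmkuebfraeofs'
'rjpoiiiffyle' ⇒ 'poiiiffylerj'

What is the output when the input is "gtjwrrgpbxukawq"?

The transformation: move the first 2 characters to the end (rotate left by 2).
Applying that to "gtjwrrgpbxukawq" gives "jwrrgpbxukawqgt".

jwrrgpbxukawqgt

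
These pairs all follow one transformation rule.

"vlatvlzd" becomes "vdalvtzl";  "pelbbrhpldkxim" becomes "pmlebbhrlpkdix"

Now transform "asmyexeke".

aemseyexk

The rule is to move the last character to the front, then swap each adjacent pair of characters (1↔2, 3↔4, ...).
On "asmyexeke": the first step gives "easmyexek", and the second then gives "aemseyexk".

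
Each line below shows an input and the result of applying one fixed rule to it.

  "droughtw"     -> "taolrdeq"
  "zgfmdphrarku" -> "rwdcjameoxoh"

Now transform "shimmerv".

Each output is the input with this applied: move the last character to the front, then shift every letter 3 places backward in the alphabet (wrapping around).
So "shimmerv" becomes "spefjjbo".

spefjjbo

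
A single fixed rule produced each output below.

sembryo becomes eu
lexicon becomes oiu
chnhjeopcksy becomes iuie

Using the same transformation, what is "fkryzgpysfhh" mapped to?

ee

Each output is the input with this applied: shift every letter 6 places forward in the alphabet (wrapping around), then keep only the vowels.
On "fkryzgpysfhh": the first step gives "lqxefmveylnn", and the second then gives "ee".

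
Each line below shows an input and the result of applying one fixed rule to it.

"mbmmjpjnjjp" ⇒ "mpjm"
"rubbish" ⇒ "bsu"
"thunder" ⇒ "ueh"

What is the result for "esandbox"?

abe

Rule — move the first 2 characters to the end (rotate left by 2), then keep one character in every 3, starting at position 1 (positions 1st, 4th, 7th, ...).
Doing the same to "esandbox": "abe".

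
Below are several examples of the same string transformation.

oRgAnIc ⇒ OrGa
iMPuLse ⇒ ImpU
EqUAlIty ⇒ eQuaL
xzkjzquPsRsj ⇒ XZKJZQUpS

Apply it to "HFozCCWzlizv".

hfOZccwZL

The rule is to delete the last 3 characters, then flip the case of every letter.
"HFozCCWzlizv" → "HFozCCWzl" → "hfOZccwZL".
(Check on "EqUAlIty": → "EqUAl" → "eQuaL" ✓)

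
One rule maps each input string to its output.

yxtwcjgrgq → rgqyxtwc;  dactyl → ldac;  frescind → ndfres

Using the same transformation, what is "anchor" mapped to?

ranc

The pattern: swap the front and back halves of the string, then delete the first 2 characters.
Working it through for "anchor": intermediate "horanc", final "ranc".
(Check on "yxtwcjgrgq": → "jgrgqyxtwc" → "rgqyxtwc" ✓)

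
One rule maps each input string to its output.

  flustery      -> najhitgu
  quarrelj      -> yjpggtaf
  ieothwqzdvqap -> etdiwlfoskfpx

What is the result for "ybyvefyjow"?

The pattern: shift every letter 11 places backward in the alphabet (wrapping around), then swap the first and last characters.
"ybyvefyjow" → "lqnktunydn".
(Check on "ieothwqzdvqap": → "xtdiwlfoskfpe" → "etdiwlfoskfpx" ✓)

lqnktunydn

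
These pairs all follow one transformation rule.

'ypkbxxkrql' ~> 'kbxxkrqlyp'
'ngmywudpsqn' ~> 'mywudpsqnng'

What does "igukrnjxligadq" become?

ukrnjxligadqig

Rule — move the first 2 characters to the end (rotate left by 2).
"igukrnjxligadq" → "ukrnjxligadqig".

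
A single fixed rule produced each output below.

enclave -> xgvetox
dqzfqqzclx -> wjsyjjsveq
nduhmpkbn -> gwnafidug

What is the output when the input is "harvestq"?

atkoxlmj

The rule is to shift every letter 7 places backward in the alphabet (wrapping around).
Applying that to "harvestq" gives "atkoxlmj".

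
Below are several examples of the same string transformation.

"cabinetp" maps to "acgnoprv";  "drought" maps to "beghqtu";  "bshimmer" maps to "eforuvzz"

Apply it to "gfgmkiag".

In each case the input is transformed by: shift every letter 13 places forward in the alphabet (wrapping around) — i.e. ROT13, then sort the characters into alphabetical order.
Working it through for "gfgmkiag": intermediate "tstzxvnt", final "nstttvxz".

nstttvxz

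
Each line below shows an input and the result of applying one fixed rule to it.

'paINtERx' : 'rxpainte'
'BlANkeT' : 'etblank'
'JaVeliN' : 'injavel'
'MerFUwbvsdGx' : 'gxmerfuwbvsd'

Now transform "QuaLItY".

tyquali

In each case the input is transformed by: move the last 2 characters to the front (rotate right by 2), then convert every letter to lowercase.
On "QuaLItY": the first step gives "tYQuaLI", and the second then gives "tyquali".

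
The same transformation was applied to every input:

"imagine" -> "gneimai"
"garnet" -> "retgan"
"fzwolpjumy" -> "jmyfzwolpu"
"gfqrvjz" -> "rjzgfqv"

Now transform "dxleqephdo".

Rule — move the last 3 characters to the front (rotate right by 3), then swap the first and last characters.
Starting from "dxleqephdo": after the first operation, "hdodxleqep"; after the second, "pdodxleqeh".

pdodxleqeh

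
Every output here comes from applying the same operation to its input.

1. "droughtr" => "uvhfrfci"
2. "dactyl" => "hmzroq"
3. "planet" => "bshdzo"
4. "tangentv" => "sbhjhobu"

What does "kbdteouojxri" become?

icxlfwyprhsc

Looking at the pairs, the operation is to shift every letter 12 places backward in the alphabet (wrapping around), then swap the front and back halves of the string.
So "kbdteouojxri" becomes "icxlfwyprhsc".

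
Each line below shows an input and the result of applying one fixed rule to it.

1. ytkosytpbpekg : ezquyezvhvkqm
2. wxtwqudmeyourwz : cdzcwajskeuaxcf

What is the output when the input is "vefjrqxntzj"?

bklpxwdtzfp

The rule is to shift every letter 6 places forward in the alphabet (wrapping around).
Doing the same to "vefjrqxntzj": "bklpxwdtzfp".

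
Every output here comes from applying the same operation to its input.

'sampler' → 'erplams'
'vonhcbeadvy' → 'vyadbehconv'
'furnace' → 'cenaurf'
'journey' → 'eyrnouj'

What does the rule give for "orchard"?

Each output is the input with this applied: reverse the string, then swap each adjacent pair of characters (1↔2, 3↔4, ...).
Applying both steps to "orchard": "drahcro", then "rdharco".
(Check on "journey": → "yenruoj" → "eyrnouj" ✓)

rdharco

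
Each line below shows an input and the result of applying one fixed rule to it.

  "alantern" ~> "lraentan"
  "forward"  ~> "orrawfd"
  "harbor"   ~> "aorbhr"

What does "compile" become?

olmipce

Looking at the pairs, the operation is to take characters alternately from the front and the back (1st, last, 2nd, 2nd-last, ...), then move the first 2 characters to the end (rotate left by 2).
"compile" → "ceolmip" → "olmipce".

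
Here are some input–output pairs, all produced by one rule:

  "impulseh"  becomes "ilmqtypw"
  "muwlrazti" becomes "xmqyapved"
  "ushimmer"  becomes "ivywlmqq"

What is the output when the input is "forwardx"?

hbjsvaev

In each case the input is transformed by: shift every letter 4 places forward in the alphabet (wrapping around), then move the last 2 characters to the front (rotate right by 2).
"forwardx" → "jsvaevhb" → "hbjsvaev".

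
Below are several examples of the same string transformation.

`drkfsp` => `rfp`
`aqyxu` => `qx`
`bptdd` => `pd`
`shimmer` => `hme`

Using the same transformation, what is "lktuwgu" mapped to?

In each case the input is transformed by: keep every other character starting from the second (positions 2nd, 4th, 6th, ...).
Applying that to "lktuwgu" gives "kug".

kug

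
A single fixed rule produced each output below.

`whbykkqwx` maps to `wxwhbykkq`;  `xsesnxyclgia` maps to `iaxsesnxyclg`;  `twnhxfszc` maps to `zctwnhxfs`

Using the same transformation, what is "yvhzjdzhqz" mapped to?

qzyvhzjdzh

The pattern: move the last 2 characters to the front (rotate right by 2).
On "yvhzjdzhqz" that produces "qzyvhzjdzh".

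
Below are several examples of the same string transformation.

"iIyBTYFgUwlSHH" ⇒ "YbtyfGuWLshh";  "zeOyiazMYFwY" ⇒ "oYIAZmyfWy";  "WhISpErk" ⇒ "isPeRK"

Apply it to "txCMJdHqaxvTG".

The pattern: delete the first 2 characters, then flip the case of every letter.
Starting from "txCMJdHqaxvTG": after the first operation, "CMJdHqaxvTG"; after the second, "cmjDhQAXVtg".

cmjDhQAXVtg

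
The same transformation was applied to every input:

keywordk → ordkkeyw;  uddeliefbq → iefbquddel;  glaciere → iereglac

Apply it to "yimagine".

gineyima

What's happening: swap the front and back halves of the string.
Applying that to "yimagine" gives "gineyima".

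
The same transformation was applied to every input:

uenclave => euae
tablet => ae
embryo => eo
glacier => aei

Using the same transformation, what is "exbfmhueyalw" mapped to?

eeua

What's happening: swap each adjacent pair of characters (1↔2, 3↔4, ...), then keep only the vowels.
Starting from "exbfmhueyalw": after the first operation, "xefbhmeuaywl"; after the second, "eeua".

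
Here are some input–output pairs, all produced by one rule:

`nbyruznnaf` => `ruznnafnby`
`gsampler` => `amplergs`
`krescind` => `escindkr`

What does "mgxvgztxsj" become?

vgztxsjmgx

What's happening: swap the front and back halves of the string, then move the last 2 characters to the front (rotate right by 2).
Working it through for "mgxvgztxsj": intermediate "ztxsjmgxvg", final "vgztxsjmgx".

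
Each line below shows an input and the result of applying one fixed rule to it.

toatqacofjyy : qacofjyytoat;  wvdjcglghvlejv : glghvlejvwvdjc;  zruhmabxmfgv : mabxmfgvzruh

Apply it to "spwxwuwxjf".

The pattern: swap the front and back halves of the string, then move the last 2 characters to the front (rotate right by 2).
"spwxwuwxjf" → "uwxjfspwxw" → "xwuwxjfspw".

xwuwxjfspw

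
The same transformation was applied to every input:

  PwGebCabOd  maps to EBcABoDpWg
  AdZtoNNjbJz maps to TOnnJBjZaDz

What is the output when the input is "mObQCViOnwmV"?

qcvIoNWMvMoB

Rule — move the first 3 characters to the end (rotate left by 3), then flip the case of every letter.
For "mObQCViOnwmV", step one produces "QCViOnwmVmOb"; step two turns that into "qcvIoNWMvMoB".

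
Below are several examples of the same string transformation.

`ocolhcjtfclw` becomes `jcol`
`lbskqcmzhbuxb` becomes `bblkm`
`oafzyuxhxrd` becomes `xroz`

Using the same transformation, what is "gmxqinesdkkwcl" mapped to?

kcgqe

The pattern: keep one character in every 3, starting at position 1 (positions 1st, 4th, 7th, ...), then move the last 2 characters to the front (rotate right by 2).
So "gmxqinesdkkwcl" becomes "kcgqe".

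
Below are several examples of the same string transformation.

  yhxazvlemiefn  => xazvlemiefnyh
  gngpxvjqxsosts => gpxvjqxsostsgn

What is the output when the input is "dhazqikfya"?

azqikfyadh

The pattern: move the first 2 characters to the end (rotate left by 2).
Applying that to "dhazqikfya" gives "azqikfyadh".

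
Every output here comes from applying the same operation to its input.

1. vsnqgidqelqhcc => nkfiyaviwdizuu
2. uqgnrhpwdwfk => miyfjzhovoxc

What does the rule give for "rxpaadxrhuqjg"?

jphssvpjzmiby

Each output is the input with this applied: shift every letter 8 places backward in the alphabet (wrapping around).
"rxpaadxrhuqjg" → "jphssvpjzmiby".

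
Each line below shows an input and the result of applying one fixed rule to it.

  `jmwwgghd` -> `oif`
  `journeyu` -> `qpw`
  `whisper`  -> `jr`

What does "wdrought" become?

fwv

Rule — keep one character in every 3, starting at position 2 (positions 2nd, 5th, 8th, ...), then shift every letter 2 places forward in the alphabet (wrapping around).
"wdrought" → "dut" → "fwv".
(Check on "whisper": → "hp" → "jr" ✓)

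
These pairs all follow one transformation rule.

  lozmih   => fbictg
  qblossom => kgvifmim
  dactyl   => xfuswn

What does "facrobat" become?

Rule — take characters alternately from the front and the back (1st, last, 2nd, 2nd-last, ...), then shift every letter 6 places backward in the alphabet (wrapping around).
On "facrobat" that produces "znuuwvli".

znuuwvli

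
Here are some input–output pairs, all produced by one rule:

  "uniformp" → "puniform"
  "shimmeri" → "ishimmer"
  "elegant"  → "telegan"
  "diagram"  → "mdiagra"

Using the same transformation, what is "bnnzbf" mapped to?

Rule — move the last character to the front.
"bnnzbf" → "fbnnzb".

fbnnzb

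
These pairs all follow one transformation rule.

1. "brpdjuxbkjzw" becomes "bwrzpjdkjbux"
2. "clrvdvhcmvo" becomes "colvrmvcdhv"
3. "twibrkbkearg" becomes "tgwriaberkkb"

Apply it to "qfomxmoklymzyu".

qufyozmmxymlok

Rule — take characters alternately from the front and the back (1st, last, 2nd, 2nd-last, ...).
So "qfomxmoklymzyu" becomes "qufyozmmxymlok".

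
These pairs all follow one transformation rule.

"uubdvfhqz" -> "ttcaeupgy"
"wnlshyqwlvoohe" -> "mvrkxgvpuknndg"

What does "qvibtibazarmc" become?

upahhszazylqb

Looking at the pairs, the operation is to shift every letter 1 place backward in the alphabet (wrapping around), then swap each adjacent pair of characters (1↔2, 3↔4, ...).
"qvibtibazarmc" → "puhashazyzqlb" → "upahhszazylqb".
(Check on "wnlshyqwlvoohe": → "vmkrgxpvkunngd" → "mvrkxgvpuknndg" ✓)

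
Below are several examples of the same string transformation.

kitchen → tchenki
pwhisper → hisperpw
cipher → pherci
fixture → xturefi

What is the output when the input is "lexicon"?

The pattern: move the first 2 characters to the end (rotate left by 2).
On "lexicon" that produces "xiconle".

xiconle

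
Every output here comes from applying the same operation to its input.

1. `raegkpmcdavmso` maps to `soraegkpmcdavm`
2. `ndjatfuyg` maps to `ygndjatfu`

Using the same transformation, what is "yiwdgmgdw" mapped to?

dwyiwdgmg

Each output is the input with this applied: move the last 2 characters to the front (rotate right by 2).
So "yiwdgmgdw" becomes "dwyiwdgmg".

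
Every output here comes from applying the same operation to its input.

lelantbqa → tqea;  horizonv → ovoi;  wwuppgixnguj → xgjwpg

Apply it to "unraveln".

enna

Each output is the input with this applied: keep every other character starting from the second (positions 2nd, 4th, 6th, ...), then swap the front and back halves of the string.
Applying that to "unraveln" gives "enna".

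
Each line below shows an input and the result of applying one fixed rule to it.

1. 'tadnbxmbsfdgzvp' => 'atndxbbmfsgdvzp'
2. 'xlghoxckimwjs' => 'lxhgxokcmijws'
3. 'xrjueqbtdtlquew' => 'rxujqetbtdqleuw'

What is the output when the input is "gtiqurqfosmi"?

tgqirufqsoim

In each case the input is transformed by: swap each adjacent pair of characters (1↔2, 3↔4, ...).
So "gtiqurqfosmi" becomes "tgqirufqsoim".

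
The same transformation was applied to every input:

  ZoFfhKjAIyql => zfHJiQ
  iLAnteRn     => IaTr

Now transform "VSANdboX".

What's happening: keep every other character starting from the first (positions 1st, 3rd, 5th, ...), then flip the case of every letter.
Applying both steps to "VSANdboX": "VAdo", then "vaDO".

vaDO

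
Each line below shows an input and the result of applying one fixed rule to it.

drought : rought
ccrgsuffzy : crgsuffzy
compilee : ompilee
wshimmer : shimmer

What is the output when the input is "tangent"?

In each case the input is transformed by: delete the first character.
On "tangent" that produces "angent".

angent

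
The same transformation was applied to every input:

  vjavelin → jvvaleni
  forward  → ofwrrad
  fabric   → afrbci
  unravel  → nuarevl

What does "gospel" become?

The pattern: swap each adjacent pair of characters (1↔2, 3↔4, ...).
Doing the same to "gospel": "ogpsle".

ogpsle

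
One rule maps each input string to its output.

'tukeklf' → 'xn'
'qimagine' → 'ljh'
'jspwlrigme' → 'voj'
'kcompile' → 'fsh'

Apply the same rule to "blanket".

on

The transformation: keep one character in every 3, starting at position 2 (positions 2nd, 5th, 8th, ...), then shift every letter 3 places forward in the alphabet (wrapping around).
Working it through for "blanket": intermediate "lk", final "on".
(Check on "jspwlrigme": → "slg" → "voj" ✓)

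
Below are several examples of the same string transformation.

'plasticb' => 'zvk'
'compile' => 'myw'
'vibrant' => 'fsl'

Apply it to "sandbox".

Looking at the pairs, the operation is to shift every letter 10 places forward in the alphabet (wrapping around), then keep only the first 3 characters.
Applying both steps to "sandbox": "ckxnlyh", then "ckx".

ckx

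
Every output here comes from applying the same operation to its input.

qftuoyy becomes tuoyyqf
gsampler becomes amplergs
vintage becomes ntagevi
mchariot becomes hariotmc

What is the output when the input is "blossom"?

ossombl

Looking at the pairs, the operation is to move the first 2 characters to the end (rotate left by 2).
For "blossom" the result is "ossombl".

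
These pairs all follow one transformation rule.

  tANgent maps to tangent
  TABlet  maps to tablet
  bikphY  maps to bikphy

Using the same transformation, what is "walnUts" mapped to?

walnuts

Rule — convert every letter to lowercase.
"walnUts" → "walnuts".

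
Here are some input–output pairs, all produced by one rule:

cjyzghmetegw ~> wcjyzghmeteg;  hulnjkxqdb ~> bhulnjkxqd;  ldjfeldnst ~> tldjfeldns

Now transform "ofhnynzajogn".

Each output is the input with this applied: move the last character to the front.
"ofhnynzajogn" → "nofhnynzajog".

nofhnynzajog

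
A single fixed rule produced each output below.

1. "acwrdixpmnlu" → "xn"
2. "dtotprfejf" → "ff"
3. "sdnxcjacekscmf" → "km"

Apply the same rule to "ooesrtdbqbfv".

Rule — keep one character in every 3, starting at position 1 (positions 1st, 4th, 7th, ...), then keep only the last 2 characters.
Working it through for "ooesrtdbqbfv": intermediate "osdb", final "db".

db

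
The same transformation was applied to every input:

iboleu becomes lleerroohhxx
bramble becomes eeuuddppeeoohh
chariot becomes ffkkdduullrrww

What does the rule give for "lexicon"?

oohhaallffrrqq

The pattern: double every character, then shift every letter 3 places forward in the alphabet (wrapping around).
On "lexicon": the first step gives "lleexxiiccoonn", and the second then gives "oohhaallffrrqq".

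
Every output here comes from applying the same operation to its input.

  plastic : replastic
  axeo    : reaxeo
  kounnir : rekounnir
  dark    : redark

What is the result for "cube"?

The pattern: prepend "re".
Applying that to "cube" gives "recube".

recube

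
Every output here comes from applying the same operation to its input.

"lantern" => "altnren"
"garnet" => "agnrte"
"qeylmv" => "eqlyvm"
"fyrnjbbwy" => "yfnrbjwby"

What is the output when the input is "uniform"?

The pattern: swap each adjacent pair of characters (1↔2, 3↔4, ...).
So "uniform" becomes "nufirom".

nufirom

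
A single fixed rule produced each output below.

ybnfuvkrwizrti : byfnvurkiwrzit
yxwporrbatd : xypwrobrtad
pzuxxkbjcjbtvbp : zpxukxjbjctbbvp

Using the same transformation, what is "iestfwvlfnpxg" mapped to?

Looking at the pairs, the operation is to swap each adjacent pair of characters (1↔2, 3↔4, ...).
Applying that to "iestfwvlfnpxg" gives "eitswflvnfxpg".

eitswflvnfxpg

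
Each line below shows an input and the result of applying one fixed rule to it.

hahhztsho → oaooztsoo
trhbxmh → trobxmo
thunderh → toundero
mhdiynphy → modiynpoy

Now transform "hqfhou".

oqfoou

The rule is to replace every "h" with "o".
For "hqfhou" the result is "oqfoou".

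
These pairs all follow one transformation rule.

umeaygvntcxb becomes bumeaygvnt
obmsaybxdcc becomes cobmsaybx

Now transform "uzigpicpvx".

xuzigpic

The pattern: move the last 3 characters to the front (rotate right by 3), then delete the first 2 characters.
Applying both steps to "uzigpicpvx": "pvxuzigpic", then "xuzigpic".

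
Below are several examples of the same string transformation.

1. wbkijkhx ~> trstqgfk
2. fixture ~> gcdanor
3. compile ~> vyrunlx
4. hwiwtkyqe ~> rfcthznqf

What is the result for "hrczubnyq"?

lidkwhzqa

The pattern: shift every letter 9 places forward in the alphabet (wrapping around), then move the first 2 characters to the end (rotate left by 2).
Starting from "hrczubnyq": after the first operation, "qalidkwhz"; after the second, "lidkwhzqa".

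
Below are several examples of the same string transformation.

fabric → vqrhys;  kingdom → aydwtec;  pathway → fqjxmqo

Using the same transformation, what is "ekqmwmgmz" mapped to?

The rule is to shift every letter 10 places backward in the alphabet (wrapping around).
So "ekqmwmgmz" becomes "uagcmcwcp".

uagcmcwcp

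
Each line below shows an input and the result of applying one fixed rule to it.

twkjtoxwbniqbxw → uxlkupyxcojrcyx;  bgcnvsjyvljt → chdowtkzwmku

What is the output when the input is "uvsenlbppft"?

The rule is to shift every letter 1 place forward in the alphabet (wrapping around).
For "uvsenlbppft" the result is "vwtfomcqqgu".

vwtfomcqqgu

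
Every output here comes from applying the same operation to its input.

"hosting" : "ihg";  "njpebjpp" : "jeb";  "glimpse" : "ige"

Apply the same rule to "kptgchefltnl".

The pattern: sort the characters into reverse alphabetical order, then keep only the last 3 characters.
Starting from "kptgchefltnl": after the first operation, "ttpnllkhgfec"; after the second, "fec".

fec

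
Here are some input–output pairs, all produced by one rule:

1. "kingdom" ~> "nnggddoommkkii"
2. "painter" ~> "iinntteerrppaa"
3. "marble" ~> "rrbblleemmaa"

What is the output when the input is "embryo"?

Each output is the input with this applied: move the first 2 characters to the end (rotate left by 2), then double every character.
"embryo" → "bryoem" → "bbrryyooeemm".

bbrryyooeemm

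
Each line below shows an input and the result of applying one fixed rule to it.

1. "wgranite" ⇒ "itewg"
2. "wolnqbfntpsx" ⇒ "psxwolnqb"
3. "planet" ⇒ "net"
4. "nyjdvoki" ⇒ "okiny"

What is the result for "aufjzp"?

jzp

Looking at the pairs, the operation is to move the last 3 characters to the front (rotate right by 3), then delete the last 3 characters.
"aufjzp" → "jzpauf" → "jzp".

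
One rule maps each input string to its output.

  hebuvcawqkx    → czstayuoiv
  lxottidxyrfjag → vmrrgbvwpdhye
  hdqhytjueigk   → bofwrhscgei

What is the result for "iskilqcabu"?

The transformation: delete the first character, then shift every letter 2 places backward in the alphabet (wrapping around).
For "iskilqcabu" the result is "qigjoayzs".

qigjoayzs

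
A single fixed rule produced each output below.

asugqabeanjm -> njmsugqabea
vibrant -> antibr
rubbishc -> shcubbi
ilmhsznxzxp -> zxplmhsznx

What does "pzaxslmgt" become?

The rule is to delete the first character, then move the last 3 characters to the front (rotate right by 3).
"pzaxslmgt" → "zaxslmgt" → "mgtzaxsl".

mgtzaxsl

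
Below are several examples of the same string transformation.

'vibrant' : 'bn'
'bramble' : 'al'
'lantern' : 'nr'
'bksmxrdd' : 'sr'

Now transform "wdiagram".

What's happening: keep one character in every 3, starting at position 3 (positions 3rd, 6th, 9th, ...).
Doing the same to "wdiagram": "ir".

ir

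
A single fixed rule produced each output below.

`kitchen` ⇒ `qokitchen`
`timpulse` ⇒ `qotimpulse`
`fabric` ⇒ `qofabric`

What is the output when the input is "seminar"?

The transformation: prepend "qo".
Applying that to "seminar" gives "qoseminar".

qoseminar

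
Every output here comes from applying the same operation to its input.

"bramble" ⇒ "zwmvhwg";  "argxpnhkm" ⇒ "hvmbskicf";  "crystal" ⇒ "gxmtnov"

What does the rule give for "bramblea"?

vwmvhwgz

In each case the input is transformed by: move the last character to the front, then shift every letter 5 places backward in the alphabet (wrapping around).
For "bramblea", step one produces "abramble"; step two turns that into "vwmvhwgz".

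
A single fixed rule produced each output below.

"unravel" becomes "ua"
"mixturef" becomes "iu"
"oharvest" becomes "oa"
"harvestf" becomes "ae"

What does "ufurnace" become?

uu

Looking at the pairs, the operation is to delete the last 3 characters, then keep only the vowels.
Starting from "ufurnace": after the first operation, "ufurn"; after the second, "uu".
(Check on "harvestf": → "harve" → "ae" ✓)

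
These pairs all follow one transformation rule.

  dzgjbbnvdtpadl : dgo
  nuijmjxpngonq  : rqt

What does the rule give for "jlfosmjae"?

mdh

Each output is the input with this applied: shift every letter 3 places forward in the alphabet (wrapping around), then keep only the last 3 characters.
Working it through for "jlfosmjae": intermediate "moirvpmdh", final "mdh".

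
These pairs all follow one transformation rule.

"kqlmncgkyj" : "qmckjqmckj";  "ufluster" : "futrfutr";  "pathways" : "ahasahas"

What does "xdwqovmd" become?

Rule — keep every other character starting from the second (positions 2nd, 4th, 6th, ...), then write the whole string twice.
Applying both steps to "xdwqovmd": "dqvd", then "dqvddqvd".

dqvddqvd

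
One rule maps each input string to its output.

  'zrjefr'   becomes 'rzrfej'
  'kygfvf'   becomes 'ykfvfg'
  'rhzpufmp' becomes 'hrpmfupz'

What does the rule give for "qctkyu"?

Looking at the pairs, the operation is to reverse the string, then move the last 2 characters to the front (rotate right by 2).
For "qctkyu", step one produces "uyktcq"; step two turns that into "cquykt".

cquykt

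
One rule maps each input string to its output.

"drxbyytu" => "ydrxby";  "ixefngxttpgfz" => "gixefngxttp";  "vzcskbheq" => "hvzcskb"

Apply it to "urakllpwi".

Rule — delete the last 2 characters, then move the last character to the front.
On "urakllpwi" that produces "purakll".
(Check on "drxbyytu": → "drxbyy" → "ydrxby" ✓)

purakll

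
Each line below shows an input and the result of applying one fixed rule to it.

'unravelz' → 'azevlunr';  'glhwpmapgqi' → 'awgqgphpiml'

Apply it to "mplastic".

atcsiplm

Rule — sort the characters into alphabetical order, then take characters alternately from the front and the back (1st, last, 2nd, 2nd-last, ...).
Working it through for "mplastic": intermediate "acilmpst", final "atcsiplm".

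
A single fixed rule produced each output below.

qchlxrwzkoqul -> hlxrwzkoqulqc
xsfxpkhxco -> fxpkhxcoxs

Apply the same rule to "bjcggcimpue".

Rule — move the first 2 characters to the end (rotate left by 2).
So "bjcggcimpue" becomes "cggcimpuebj".

cggcimpuebj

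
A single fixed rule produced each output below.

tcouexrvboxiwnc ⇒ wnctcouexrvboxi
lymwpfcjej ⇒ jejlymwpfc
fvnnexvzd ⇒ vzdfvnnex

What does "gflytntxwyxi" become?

Each output is the input with this applied: move the last 3 characters to the front (rotate right by 3).
So "gflytntxwyxi" becomes "yxigflytntxw".

yxigflytntxw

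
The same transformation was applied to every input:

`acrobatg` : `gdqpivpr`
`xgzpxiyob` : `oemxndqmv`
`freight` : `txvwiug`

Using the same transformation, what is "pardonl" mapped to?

Each output is the input with this applied: move the first 2 characters to the end (rotate left by 2), then shift every letter 11 places backward in the alphabet (wrapping around).
Working it through for "pardonl": intermediate "rdonlpa", final "gsdcaep".

gsdcaep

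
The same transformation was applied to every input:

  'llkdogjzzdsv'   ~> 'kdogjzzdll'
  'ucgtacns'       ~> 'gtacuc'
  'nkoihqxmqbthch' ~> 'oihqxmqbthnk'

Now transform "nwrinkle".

Rule — delete the last 2 characters, then move the first 2 characters to the end (rotate left by 2).
Working it through for "nwrinkle": intermediate "nwrink", final "rinknw".

rinknw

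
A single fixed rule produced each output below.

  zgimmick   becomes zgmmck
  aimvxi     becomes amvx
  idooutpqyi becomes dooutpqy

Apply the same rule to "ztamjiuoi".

ztamjuo

Rule — remove every "i".
On "ztamjiuoi" that produces "ztamjuo".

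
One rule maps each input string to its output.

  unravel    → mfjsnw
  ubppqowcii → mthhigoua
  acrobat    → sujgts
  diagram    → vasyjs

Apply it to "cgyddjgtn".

uyqvvbyl

In each case the input is transformed by: delete the last character, then shift every letter 8 places backward in the alphabet (wrapping around).
Working it through for "cgyddjgtn": intermediate "cgyddjgt", final "uyqvvbyl".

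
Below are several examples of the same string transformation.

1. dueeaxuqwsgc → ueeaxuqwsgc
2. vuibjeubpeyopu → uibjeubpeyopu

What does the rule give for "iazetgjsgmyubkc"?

Looking at the pairs, the operation is to delete the first character.
Applying that to "iazetgjsgmyubkc" gives "azetgjsgmyubkc".

azetgjsgmyubkc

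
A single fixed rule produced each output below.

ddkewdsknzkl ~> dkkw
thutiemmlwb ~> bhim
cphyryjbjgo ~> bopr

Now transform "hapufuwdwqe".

adef

In each case the input is transformed by: keep one character in every 3, starting at position 2 (positions 2nd, 5th, 8th, ...), then sort the characters into alphabetical order.
Starting from "hapufuwdwqe": after the first operation, "afde"; after the second, "adef".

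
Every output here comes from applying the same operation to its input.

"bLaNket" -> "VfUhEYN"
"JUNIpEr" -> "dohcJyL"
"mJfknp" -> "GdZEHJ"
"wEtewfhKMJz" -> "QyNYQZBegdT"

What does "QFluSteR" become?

Looking at the pairs, the operation is to shift every letter 6 places backward in the alphabet (wrapping around), then flip the case of every letter.
On "QFluSteR": the first step gives "KZfoMnyL", and the second then gives "kzFOmNYl".

kzFOmNYl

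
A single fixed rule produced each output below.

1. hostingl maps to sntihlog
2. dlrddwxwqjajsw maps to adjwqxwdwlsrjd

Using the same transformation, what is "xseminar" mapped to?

enmixrsa

Rule — take characters alternately from the front and the back (1st, last, 2nd, 2nd-last, ...), then swap the front and back halves of the string.
On "xseminar": the first step gives "xrsaenmi", and the second then gives "enmixrsa".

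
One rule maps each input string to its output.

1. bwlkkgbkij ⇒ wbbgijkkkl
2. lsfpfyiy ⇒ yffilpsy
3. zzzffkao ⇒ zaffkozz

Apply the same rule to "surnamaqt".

The pattern: sort the characters into alphabetical order, then move the last character to the front.
On "surnamaqt": the first step gives "aamnqrstu", and the second then gives "uaamnqrst".
(Check on "lsfpfyiy": → "ffilpsyy" → "yffilpsy" ✓)

uaamnqrst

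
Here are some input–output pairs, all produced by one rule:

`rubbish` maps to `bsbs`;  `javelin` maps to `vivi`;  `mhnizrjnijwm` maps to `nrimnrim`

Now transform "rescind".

What's happening: keep one character in every 3, starting at position 3 (positions 3rd, 6th, 9th, ...), then write the whole string twice.
"rescind" → "sn" → "snsn".
(Check on "javelin": → "vi" → "vivi" ✓)

snsn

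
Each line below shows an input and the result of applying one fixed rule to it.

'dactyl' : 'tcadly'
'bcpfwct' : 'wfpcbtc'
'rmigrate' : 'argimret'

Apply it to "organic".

nagroci

The transformation: reverse the string, then move the first 2 characters to the end (rotate left by 2).
For "organic", step one produces "cinagro"; step two turns that into "nagroci".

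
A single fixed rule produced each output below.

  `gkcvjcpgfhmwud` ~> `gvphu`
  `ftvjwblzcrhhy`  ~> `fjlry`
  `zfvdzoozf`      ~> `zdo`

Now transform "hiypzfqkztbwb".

What's happening: keep one character in every 3, starting at position 1 (positions 1st, 4th, 7th, ...).
Applying that to "hiypzfqkztbwb" gives "hpqtb".

hpqtb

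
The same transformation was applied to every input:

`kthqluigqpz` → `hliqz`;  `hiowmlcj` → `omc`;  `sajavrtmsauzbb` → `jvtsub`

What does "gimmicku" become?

mik

Rule — delete the first character, then keep every other character starting from the second (positions 2nd, 4th, 6th, ...).
So "gimmicku" becomes "mik".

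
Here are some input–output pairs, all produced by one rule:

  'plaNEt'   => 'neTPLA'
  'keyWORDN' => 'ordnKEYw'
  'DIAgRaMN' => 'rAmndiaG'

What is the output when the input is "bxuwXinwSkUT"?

What's happening: flip the case of every letter, then swap the front and back halves of the string.
For "bxuwXinwSkUT", step one produces "BXUWxINWsKut"; step two turns that into "NWsKutBXUWxI".

NWsKutBXUWxI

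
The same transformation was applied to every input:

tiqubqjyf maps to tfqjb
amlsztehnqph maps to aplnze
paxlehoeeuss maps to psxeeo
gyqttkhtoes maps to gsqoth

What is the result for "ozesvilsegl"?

oleevl

The pattern: keep every other character starting from the first (positions 1st, 3rd, 5th, ...), then take characters alternately from the front and the back (1st, last, 2nd, 2nd-last, ...).
On "ozesvilsegl" that produces "oleevl".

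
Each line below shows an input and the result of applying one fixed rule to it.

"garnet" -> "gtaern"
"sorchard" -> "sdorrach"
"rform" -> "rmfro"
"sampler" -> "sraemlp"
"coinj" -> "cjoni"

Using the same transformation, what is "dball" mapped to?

dlbla

Rule — take characters alternately from the front and the back (1st, last, 2nd, 2nd-last, ...).
"dball" → "dlbla".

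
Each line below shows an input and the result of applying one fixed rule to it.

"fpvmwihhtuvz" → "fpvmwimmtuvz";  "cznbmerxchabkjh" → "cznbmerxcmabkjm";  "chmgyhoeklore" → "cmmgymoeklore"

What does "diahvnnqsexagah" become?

diamvnnqsexagam

In each case the input is transformed by: replace every "h" with "m".
So "diahvnnqsexagah" becomes "diamvnnqsexagam".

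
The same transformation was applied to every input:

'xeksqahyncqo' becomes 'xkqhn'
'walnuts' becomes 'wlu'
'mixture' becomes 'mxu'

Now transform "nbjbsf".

The transformation: keep every other character starting from the first (positions 1st, 3rd, 5th, ...), then delete the last character.
For "nbjbsf", step one produces "njs"; step two turns that into "nj".
(Check on "mixture": → "mxue" → "mxu" ✓)

nj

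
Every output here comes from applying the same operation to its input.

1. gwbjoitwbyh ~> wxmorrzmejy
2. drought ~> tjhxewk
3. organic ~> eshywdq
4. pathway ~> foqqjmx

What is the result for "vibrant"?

In each case the input is transformed by: take characters alternately from the front and the back (1st, last, 2nd, 2nd-last, ...), then shift every letter 10 places backward in the alphabet (wrapping around).
"vibrant" → "ljydrqh".

ljydrqh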